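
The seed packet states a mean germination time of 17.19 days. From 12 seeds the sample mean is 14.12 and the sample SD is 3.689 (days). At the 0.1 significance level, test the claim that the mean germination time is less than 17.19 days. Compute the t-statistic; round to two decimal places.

H0: μ = 17.19; H1: μ < 17.19 (one-sample t-test, left-tailed).
t = (x̄ − μ₀)/(s/√n) = (14.12 − 17.19)/(3.689/√12) = -2.88
df = n − 1 = 11
p-value = P(T ≤ -2.88) ≈ 0.007
Since p ≈ 0.007 < α = 0.1, reject H0; the data support H1.

-2.88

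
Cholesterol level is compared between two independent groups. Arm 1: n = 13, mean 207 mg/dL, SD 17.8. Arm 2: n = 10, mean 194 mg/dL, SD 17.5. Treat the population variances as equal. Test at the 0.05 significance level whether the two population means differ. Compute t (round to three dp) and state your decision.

Let group 1 = arm 1, group 2 = arm 2. H0: μ_1 = μ_2; H1: μ_1 ≠ μ_2 (two-sample pooled-variance t-test, two-sided).
s_p² = [(13−1)·17.8² + (10−1)·17.5²]/(13+10−2) = 312.301
t = (207 − 194)/√[312.301·(1/13 + 1/10)] = 1.749
df = n₁ + n₂ − 2 = 21
Two-sided p-value ≈ 0.0949
Since p ≈ 0.0949 > α = 0.05, fail to reject H0; the data do not provide sufficient evidence against H0.

t = 1.749; fail to reject H0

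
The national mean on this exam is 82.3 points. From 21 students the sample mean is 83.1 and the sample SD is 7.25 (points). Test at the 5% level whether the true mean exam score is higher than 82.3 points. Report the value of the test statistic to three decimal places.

0.506

H0: μ = 82.3; H1: μ > 82.3 (one-sample t-test, right-tailed).
t = (x̄ − μ₀)/(s/√n) = (83.1 − 82.3)/(7.25/√21) = 0.506
df = n − 1 = 20
p-value = P(T ≥ 0.506) ≈ 0.309
Since p ≈ 0.309 > α = 0.05, fail to reject H0; the evidence is not statistically significant.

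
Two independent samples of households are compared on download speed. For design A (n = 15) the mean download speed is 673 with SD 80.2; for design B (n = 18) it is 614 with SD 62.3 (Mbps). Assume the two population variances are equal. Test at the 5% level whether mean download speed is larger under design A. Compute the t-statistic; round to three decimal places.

Let group 1 = design A, group 2 = design B. H0: μ_1 = μ_2; H1: μ_1 > μ_2 (two-sample pooled-variance t-test, right-tailed).
s_p² = [(15−1)·80.2² + (18−1)·62.3²]/(15+18−2) = 5033.24
t = (673 − 614)/√[5033.24·(1/15 + 1/18)] = 2.379
df = n₁ + n₂ − 2 = 31
p-value = P(T ≥ 2.379) ≈ 0.0119
Since p ≈ 0.0119 < α = 0.05, reject H0; the evidence is statistically significant.

2.379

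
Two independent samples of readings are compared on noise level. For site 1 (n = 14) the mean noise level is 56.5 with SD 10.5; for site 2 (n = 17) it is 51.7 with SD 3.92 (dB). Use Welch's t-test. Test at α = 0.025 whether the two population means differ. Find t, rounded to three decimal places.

1.620

Let group 1 = site 1, group 2 = site 2. H0: μ_1 = μ_2; H1: μ_1 ≠ μ_2 (Welch's two-sample t-test, two-sided).
t = (x̄_1 − x̄_2)/√(s_1²/n_1 + s_2²/n_2) = (56.5 − 51.7)/√(10.5²/14 + 3.92²/17) = 1.620
Welch–Satterthwaite df ≈ 15.98
Two-sided p-value ≈ 0.125
Since p ≈ 0.125 > α = 0.025, fail to reject H0; the data do not provide sufficient evidence against H0.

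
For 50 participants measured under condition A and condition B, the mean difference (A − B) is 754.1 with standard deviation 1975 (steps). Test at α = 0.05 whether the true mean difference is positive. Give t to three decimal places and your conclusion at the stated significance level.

t = 2.700; reject H0

H0: μ_d = 0; H1: μ_d > 0 (paired t-test on the differences, right-tailed).
t = d̄/(s_d/√n) = 754.1/(1975/√50) = 2.700
df = n − 1 = 49
p-value = P(T ≥ 2.700) ≈ 0.0047
Since p ≈ 0.0047 < α = 0.05, reject H0; the data support H1.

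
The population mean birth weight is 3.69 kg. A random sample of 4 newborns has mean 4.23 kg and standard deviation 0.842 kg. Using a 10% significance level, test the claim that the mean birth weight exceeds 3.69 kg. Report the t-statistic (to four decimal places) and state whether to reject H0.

t = 1.2827; fail to reject H0

H0: μ = 3.69; H1: μ > 3.69 (one-sample t-test, right-tailed).
t = (x̄ − μ₀)/(s/√n) = (4.23 − 3.69)/(0.842/√4) = 1.2827
df = n − 1 = 3
p-value = P(T ≥ 1.2827) ≈ 0.145
Since p ≈ 0.145 > α = 0.1, fail to reject H0; the data do not provide sufficient evidence against H0.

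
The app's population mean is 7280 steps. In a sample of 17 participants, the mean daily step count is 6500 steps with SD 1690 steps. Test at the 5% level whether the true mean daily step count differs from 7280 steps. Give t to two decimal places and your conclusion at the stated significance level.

H0: μ = 7280; H1: μ ≠ 7280 (one-sample t-test, two-sided).
t = (x̄ − μ₀)/(s/√n) = (6500 − 7280)/(1690/√17) = -1.90
df = n − 1 = 16
Two-sided p-value ≈ 0.075
Since p ≈ 0.075 > α = 0.05, fail to reject H0; the data do not provide sufficient evidence against H0.

t = -1.90; fail to reject H0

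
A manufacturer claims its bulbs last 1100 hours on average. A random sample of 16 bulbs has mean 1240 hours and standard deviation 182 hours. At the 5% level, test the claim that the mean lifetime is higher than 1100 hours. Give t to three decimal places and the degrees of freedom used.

t = 3.077, df = 15

H0: μ = 1100; H1: μ > 1100 (one-sample t-test, right-tailed).
t = (x̄ − μ₀)/(s/√n) = (1240 − 1100)/(182/√16) = 3.077
df = n − 1 = 15
p-value = P(T ≥ 3.077) ≈ 0.0038
Since p ≈ 0.0038 < α = 0.05, reject H0; the data support H1.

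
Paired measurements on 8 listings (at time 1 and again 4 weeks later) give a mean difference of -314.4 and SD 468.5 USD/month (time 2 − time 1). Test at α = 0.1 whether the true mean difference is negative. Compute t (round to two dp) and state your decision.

H0: μ_d = 0; H1: μ_d < 0 (paired t-test on the differences, left-tailed).
t = d̄/(s_d/√n) = -314.4/(468.5/√8) = -1.90
df = n − 1 = 7
p-value = P(T ≤ -1.90) ≈ 0.050
Since p ≈ 0.050 < α = 0.1, reject H0; the evidence is statistically significant.

t = -1.90; reject H0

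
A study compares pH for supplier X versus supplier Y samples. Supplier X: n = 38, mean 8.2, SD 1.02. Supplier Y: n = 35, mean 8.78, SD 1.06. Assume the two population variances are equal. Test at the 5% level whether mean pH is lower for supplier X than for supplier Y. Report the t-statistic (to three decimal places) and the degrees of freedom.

t = -2.382, df = 71

Let group 1 = supplier X, group 2 = supplier Y. H0: μ_1 = μ_2; H1: μ_1 < μ_2 (two-sample pooled-variance t-test, left-tailed).
s_p² = [(38−1)·1.02² + (35−1)·1.06²]/(38+35−2) = 1.08024
t = (8.2 − 8.78)/√[1.08024·(1/38 + 1/35)] = -2.382
df = n₁ + n₂ − 2 = 71
p-value = P(T ≤ -2.382) ≈ 0.010
Since p ≈ 0.010 < α = 0.05, reject H0; the evidence is statistically significant.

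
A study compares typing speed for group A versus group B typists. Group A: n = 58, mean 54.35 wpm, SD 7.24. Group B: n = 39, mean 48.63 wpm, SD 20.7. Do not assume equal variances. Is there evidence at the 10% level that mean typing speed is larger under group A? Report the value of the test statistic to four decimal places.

1.6588

Let group 1 = group A, group 2 = group B. H0: μ_1 = μ_2; H1: μ_1 > μ_2 (Welch's two-sample t-test, right-tailed).
t = (x̄_1 − x̄_2)/√(s_1²/n_1 + s_2²/n_2) = (54.35 − 48.63)/√(7.24²/58 + 20.7²/39) = 1.6588
Welch–Satterthwaite df ≈ 44.31
p-value = P(T ≥ 1.6588) ≈ 0.0521
Since p ≈ 0.0521 < α = 0.1, reject H0; the evidence is statistically significant.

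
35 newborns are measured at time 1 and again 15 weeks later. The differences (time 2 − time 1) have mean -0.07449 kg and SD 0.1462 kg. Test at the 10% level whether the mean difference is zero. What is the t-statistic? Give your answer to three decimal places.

-3.014

H0: μ_d = 0; H1: μ_d ≠ 0 (paired t-test on the differences, two-sided).
t = d̄/(s_d/√n) = -0.07449/(0.1462/√35) = -3.014
df = n − 1 = 34
Two-sided p-value ≈ 0.0048
Since p ≈ 0.0048 < α = 0.1, reject H0; the data support H1.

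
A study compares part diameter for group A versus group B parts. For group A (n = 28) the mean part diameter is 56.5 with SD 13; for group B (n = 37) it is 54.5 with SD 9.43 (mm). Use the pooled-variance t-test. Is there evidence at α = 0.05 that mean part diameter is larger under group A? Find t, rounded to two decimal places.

Let group 1 = group A, group 2 = group B. H0: μ_1 = μ_2; H1: μ_1 > μ_2 (two-sample pooled-variance t-test, right-tailed).
s_p² = [(28−1)·13² + (37−1)·9.43²]/(28+37−2) = 123.243
t = (56.5 − 54.5)/√[123.243·(1/28 + 1/37)] = 0.72
df = n₁ + n₂ − 2 = 63
p-value = P(T ≥ 0.72) ≈ 0.237
Since p ≈ 0.237 > α = 0.05, fail to reject H0; the data do not provide sufficient evidence against H0.

0.72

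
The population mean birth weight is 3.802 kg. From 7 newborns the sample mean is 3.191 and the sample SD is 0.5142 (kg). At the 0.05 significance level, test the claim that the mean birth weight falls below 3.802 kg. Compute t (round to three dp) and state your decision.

t = -3.144; reject H0

H0: μ = 3.802; H1: μ < 3.802 (one-sample t-test, left-tailed).
t = (x̄ − μ₀)/(s/√n) = (3.191 − 3.802)/(0.5142/√7) = -3.144
df = n − 1 = 6
p-value = P(T ≤ -3.144) ≈ 0.010
Since p ≈ 0.010 < α = 0.05, reject H0; the data support H1.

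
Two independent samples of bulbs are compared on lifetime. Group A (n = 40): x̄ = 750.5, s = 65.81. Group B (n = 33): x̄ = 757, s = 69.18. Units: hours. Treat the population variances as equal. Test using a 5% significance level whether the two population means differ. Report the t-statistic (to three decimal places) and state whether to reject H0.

t = -0.410; fail to reject H0

Let group 1 = group A, group 2 = group B. H0: μ_1 = μ_2; H1: μ_1 ≠ μ_2 (two-sample pooled-variance t-test, two-sided).
s_p² = [(40−1)·65.81² + (33−1)·69.18²]/(40+33−2) = 4535.99
t = (750.5 − 757)/√[4535.99·(1/40 + 1/33)] = -0.410
df = n₁ + n₂ − 2 = 71
Two-sided p-value ≈ 0.6828
Since p ≈ 0.6828 > α = 0.05, fail to reject H0; the evidence is not statistically significant.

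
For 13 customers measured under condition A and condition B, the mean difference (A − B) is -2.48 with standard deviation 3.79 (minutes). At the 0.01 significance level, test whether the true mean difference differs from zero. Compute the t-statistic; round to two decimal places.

-2.36

H0: μ_d = 0; H1: μ_d ≠ 0 (paired t-test on the differences, two-sided).
t = d̄/(s_d/√n) = -2.48/(3.79/√13) = -2.36
df = n − 1 = 12
Two-sided p-value ≈ 0.0361
Since p ≈ 0.0361 > α = 0.01, fail to reject H0; the evidence is not statistically significant.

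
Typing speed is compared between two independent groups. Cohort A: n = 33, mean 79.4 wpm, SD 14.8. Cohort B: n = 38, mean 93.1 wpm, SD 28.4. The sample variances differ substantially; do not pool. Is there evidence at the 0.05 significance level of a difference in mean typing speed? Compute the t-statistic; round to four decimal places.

Let group 1 = cohort A, group 2 = cohort B. H0: μ_1 = μ_2; H1: μ_1 ≠ μ_2 (Welch's two-sample t-test, two-sided).
t = (x̄_1 − x̄_2)/√(s_1²/n_1 + s_2²/n_2) = (79.4 − 93.1)/√(14.8²/33 + 28.4²/38) = -2.5954
Welch–Satterthwaite df ≈ 57.28
Two-sided p-value ≈ 0.012
Since p ≈ 0.012 < α = 0.05, reject H0; the data support H1.

-2.5954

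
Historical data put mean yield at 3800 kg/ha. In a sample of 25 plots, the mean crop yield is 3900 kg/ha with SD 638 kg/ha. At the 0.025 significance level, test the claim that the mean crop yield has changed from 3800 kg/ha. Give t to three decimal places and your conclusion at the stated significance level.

t = 0.784; fail to reject H0

H0: μ = 3800; H1: μ ≠ 3800 (one-sample t-test, two-sided).
t = (x̄ − μ₀)/(s/√n) = (3900 − 3800)/(638/√25) = 0.784
df = n − 1 = 24
Two-sided p-value ≈ 0.4409
Since p ≈ 0.4409 > α = 0.025, fail to reject H0; the data do not provide sufficient evidence against H0.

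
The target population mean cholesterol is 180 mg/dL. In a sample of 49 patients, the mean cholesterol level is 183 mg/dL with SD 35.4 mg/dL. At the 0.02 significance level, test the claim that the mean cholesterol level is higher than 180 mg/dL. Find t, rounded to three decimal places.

0.593

H0: μ = 180; H1: μ > 180 (one-sample t-test, right-tailed).
t = (x̄ − μ₀)/(s/√n) = (183 − 180)/(35.4/√49) = 0.593
df = n − 1 = 48
p-value = P(T ≥ 0.593) ≈ 0.278
Since p ≈ 0.278 > α = 0.02, fail to reject H0; the evidence is not statistically significant.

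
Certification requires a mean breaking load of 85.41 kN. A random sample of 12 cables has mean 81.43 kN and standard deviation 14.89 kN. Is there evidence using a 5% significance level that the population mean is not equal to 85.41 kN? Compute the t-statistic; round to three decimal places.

-0.926

H0: μ = 85.41; H1: μ ≠ 85.41 (one-sample t-test, two-sided).
t = (x̄ − μ₀)/(s/√n) = (81.43 − 85.41)/(14.89/√12) = -0.926
df = n − 1 = 11
Two-sided p-value ≈ 0.3743
Since p ≈ 0.3743 > α = 0.05, fail to reject H0; the evidence is not statistically significant.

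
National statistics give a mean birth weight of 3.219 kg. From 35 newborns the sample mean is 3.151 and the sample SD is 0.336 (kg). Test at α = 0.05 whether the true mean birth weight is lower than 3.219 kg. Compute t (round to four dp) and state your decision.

t = -1.1973; fail to reject H0

H0: μ = 3.219; H1: μ < 3.219 (one-sample t-test, left-tailed).
t = (x̄ − μ₀)/(s/√n) = (3.151 − 3.219)/(0.336/√35) = -1.1973
df = n − 1 = 34
p-value = P(T ≤ -1.1973) ≈ 0.120
Since p ≈ 0.120 > α = 0.05, fail to reject H0; the evidence is not statistically significant.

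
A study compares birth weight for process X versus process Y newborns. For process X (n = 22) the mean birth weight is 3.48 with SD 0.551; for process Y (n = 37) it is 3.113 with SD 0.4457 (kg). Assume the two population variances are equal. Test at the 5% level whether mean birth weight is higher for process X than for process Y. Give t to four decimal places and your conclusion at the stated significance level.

t = 2.7983; reject H0

Let group 1 = process X, group 2 = process Y. H0: μ_1 = μ_2; H1: μ_1 > μ_2 (two-sample pooled-variance t-test, right-tailed).
s_p² = [(22−1)·0.551² + (37−1)·0.4457²]/(22+37−2) = 0.237315
t = (3.48 − 3.113)/√[0.237315·(1/22 + 1/37)] = 2.7983
df = n₁ + n₂ − 2 = 57
p-value = P(T ≥ 2.7983) ≈ 0.003
Since p ≈ 0.003 < α = 0.05, reject H0; the evidence is statistically significant.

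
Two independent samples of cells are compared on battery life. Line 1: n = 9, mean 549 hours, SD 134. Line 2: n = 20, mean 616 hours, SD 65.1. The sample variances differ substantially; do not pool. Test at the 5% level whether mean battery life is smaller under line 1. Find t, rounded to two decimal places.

-1.43

Let group 1 = line 1, group 2 = line 2. H0: μ_1 = μ_2; H1: μ_1 < μ_2 (Welch's two-sample t-test, left-tailed).
t = (x̄_1 − x̄_2)/√(s_1²/n_1 + s_2²/n_2) = (549 − 616)/√(134²/9 + 65.1²/20) = -1.43
Welch–Satterthwaite df ≈ 9.74
p-value = P(T ≤ -1.43) ≈ 0.093
Since p ≈ 0.093 > α = 0.05, fail to reject H0; the evidence is not statistically significant.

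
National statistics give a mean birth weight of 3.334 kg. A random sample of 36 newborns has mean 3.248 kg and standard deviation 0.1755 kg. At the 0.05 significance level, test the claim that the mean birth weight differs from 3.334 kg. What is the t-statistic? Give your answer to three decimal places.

-2.940

H0: μ = 3.334; H1: μ ≠ 3.334 (one-sample t-test, two-sided).
t = (x̄ − μ₀)/(s/√n) = (3.248 − 3.334)/(0.1755/√36) = -2.940
df = n − 1 = 35
Two-sided p-value ≈ 0.006
Since p ≈ 0.006 < α = 0.05, reject H0; the data support H1.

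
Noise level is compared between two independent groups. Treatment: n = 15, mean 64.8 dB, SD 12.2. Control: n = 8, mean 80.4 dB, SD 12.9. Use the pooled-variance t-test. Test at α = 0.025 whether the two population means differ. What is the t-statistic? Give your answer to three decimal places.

Let group 1 = treatment, group 2 = control. H0: μ_1 = μ_2; H1: μ_1 ≠ μ_2 (two-sample pooled-variance t-test, two-sided).
s_p² = [(15−1)·12.2² + (8−1)·12.9²]/(15+8−2) = 154.697
t = (64.8 − 80.4)/√[154.697·(1/15 + 1/8)] = -2.865
df = n₁ + n₂ − 2 = 21
Two-sided p-value ≈ 0.009
Since p ≈ 0.009 < α = 0.025, reject H0; the data support H1.

-2.865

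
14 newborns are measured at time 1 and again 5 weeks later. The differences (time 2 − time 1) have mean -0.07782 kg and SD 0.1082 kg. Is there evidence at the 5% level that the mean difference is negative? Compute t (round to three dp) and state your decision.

t = -2.691; reject H0

H0: μ_d = 0; H1: μ_d < 0 (paired t-test on the differences, left-tailed).
t = d̄/(s_d/√n) = -0.07782/(0.1082/√14) = -2.691
df = n − 1 = 13
p-value = P(T ≤ -2.691) ≈ 0.009
Since p ≈ 0.009 < α = 0.05, reject H0; the evidence is statistically significant.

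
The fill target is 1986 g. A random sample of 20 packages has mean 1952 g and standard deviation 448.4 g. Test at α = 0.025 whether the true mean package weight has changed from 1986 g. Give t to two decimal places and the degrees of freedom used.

t = -0.34, df = 19

H0: μ = 1986; H1: μ ≠ 1986 (one-sample t-test, two-sided).
t = (x̄ − μ₀)/(s/√n) = (1952 − 1986)/(448.4/√20) = -0.34
df = n − 1 = 19
Two-sided p-value ≈ 0.738
Since p ≈ 0.738 > α = 0.025, fail to reject H0; the data do not provide sufficient evidence against H0.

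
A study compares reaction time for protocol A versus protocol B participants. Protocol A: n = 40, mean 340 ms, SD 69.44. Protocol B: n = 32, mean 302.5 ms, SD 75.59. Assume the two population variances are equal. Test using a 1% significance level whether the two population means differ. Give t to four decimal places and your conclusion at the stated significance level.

Let group 1 = protocol A, group 2 = protocol B. H0: μ_1 = μ_2; H1: μ_1 ≠ μ_2 (two-sample pooled-variance t-test, two-sided).
s_p² = [(40−1)·69.44² + (32−1)·75.59²]/(40+32−2) = 5216.91
t = (340 − 302.5)/√[5216.91·(1/40 + 1/32)] = 2.1891
df = n₁ + n₂ − 2 = 70
Two-sided p-value ≈ 0.032
Since p ≈ 0.032 > α = 0.01, fail to reject H0; the data do not provide sufficient evidence against H0.

t = 2.1891; fail to reject H0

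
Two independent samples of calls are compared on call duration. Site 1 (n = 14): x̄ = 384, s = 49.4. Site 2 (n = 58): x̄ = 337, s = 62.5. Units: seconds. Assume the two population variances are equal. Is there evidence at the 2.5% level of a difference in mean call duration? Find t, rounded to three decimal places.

Let group 1 = site 1, group 2 = site 2. H0: μ_1 = μ_2; H1: μ_1 ≠ μ_2 (two-sample pooled-variance t-test, two-sided).
s_p² = [(14−1)·49.4² + (58−1)·62.5²]/(14+58−2) = 3634.01
t = (384 − 337)/√[3634.01·(1/14 + 1/58)] = 2.618
df = n₁ + n₂ − 2 = 70
Two-sided p-value ≈ 0.0108
Since p ≈ 0.0108 < α = 0.025, reject H0; the data support H1.

2.618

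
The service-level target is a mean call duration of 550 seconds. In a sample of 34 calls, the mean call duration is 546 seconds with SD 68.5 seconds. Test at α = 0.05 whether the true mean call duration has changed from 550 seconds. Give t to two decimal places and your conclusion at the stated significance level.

t = -0.34; fail to reject H0

H0: μ = 550; H1: μ ≠ 550 (one-sample t-test, two-sided).
t = (x̄ − μ₀)/(s/√n) = (546 − 550)/(68.5/√34) = -0.34
df = n − 1 = 33
Two-sided p-value ≈ 0.7356
Since p ≈ 0.7356 > α = 0.05, fail to reject H0; the evidence is not statistically significant.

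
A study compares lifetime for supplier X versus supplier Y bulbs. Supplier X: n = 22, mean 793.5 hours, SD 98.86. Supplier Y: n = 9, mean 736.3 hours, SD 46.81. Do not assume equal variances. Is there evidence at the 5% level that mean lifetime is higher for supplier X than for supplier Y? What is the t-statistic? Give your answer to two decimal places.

2.18

Let group 1 = supplier X, group 2 = supplier Y. H0: μ_1 = μ_2; H1: μ_1 > μ_2 (Welch's two-sample t-test, right-tailed).
t = (x̄_1 − x̄_2)/√(s_1²/n_1 + s_2²/n_2) = (793.5 − 736.3)/√(98.86²/22 + 46.81²/9) = 2.18
Welch–Satterthwaite df ≈ 28.14
p-value = P(T ≥ 2.18) ≈ 0.0188
Since p ≈ 0.0188 < α = 0.05, reject H0; the evidence is statistically significant.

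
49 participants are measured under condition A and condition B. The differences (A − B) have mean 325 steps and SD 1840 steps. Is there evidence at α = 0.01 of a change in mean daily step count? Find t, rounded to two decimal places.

1.24

H0: μ_d = 0; H1: μ_d ≠ 0 (paired t-test on the differences, two-sided).
t = d̄/(s_d/√n) = 325/(1840/√49) = 1.24
df = n − 1 = 48
Two-sided p-value ≈ 0.222
Since p ≈ 0.222 > α = 0.01, fail to reject H0; the data do not provide sufficient evidence against H0.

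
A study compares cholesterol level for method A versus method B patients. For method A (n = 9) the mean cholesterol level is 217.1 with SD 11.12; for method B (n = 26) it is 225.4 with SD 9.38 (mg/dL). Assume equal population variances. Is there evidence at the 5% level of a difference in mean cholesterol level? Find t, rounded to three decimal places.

-2.183

Let group 1 = method A, group 2 = method B. H0: μ_1 = μ_2; H1: μ_1 ≠ μ_2 (two-sample pooled-variance t-test, two-sided).
s_p² = [(9−1)·11.12² + (26−1)·9.38²]/(9+26−2) = 96.6317
t = (217.1 − 225.4)/√[96.6317·(1/9 + 1/26)] = -2.183
df = n₁ + n₂ − 2 = 33
Two-sided p-value ≈ 0.036
Since p ≈ 0.036 < α = 0.05, reject H0; the data support H1.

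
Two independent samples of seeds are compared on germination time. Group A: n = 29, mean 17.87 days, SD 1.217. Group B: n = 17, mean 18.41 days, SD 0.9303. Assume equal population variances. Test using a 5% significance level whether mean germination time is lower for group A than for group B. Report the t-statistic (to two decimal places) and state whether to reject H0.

t = -1.58; fail to reject H0

Let group 1 = group A, group 2 = group B. H0: μ_1 = μ_2; H1: μ_1 < μ_2 (two-sample pooled-variance t-test, left-tailed).
s_p² = [(29−1)·1.217² + (17−1)·0.9303²]/(29+17−2) = 1.25722
t = (17.87 − 18.41)/√[1.25722·(1/29 + 1/17)] = -1.58
df = n₁ + n₂ − 2 = 44
p-value = P(T ≤ -1.58) ≈ 0.061
Since p ≈ 0.061 > α = 0.05, fail to reject H0; the evidence is not statistically significant.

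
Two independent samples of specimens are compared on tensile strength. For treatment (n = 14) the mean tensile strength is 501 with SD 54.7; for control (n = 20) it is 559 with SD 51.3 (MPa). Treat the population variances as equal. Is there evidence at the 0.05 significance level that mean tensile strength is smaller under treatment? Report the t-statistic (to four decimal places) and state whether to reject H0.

t = -3.1579; reject H0

Let group 1 = treatment, group 2 = control. H0: μ_1 = μ_2; H1: μ_1 < μ_2 (two-sample pooled-variance t-test, left-tailed).
s_p² = [(14−1)·54.7² + (20−1)·51.3²]/(14+20−2) = 2778.1
t = (501 − 559)/√[2778.1·(1/14 + 1/20)] = -3.1579
df = n₁ + n₂ − 2 = 32
p-value = P(T ≤ -3.1579) ≈ 0.0017
Since p ≈ 0.0017 < α = 0.05, reject H0; the evidence is statistically significant.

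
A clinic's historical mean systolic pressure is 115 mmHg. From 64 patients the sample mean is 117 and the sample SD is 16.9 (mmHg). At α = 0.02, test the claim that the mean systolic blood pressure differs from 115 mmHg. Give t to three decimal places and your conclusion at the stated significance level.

H0: μ = 115; H1: μ ≠ 115 (one-sample t-test, two-sided).
t = (x̄ − μ₀)/(s/√n) = (117 − 115)/(16.9/√64) = 0.947
df = n − 1 = 63
Two-sided p-value ≈ 0.3474
Since p ≈ 0.3474 > α = 0.02, fail to reject H0; the evidence is not statistically significant.

t = 0.947; fail to reject H0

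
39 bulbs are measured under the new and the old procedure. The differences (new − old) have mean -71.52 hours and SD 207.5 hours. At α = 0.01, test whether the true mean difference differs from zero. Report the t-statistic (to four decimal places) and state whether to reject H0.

H0: μ_d = 0; H1: μ_d ≠ 0 (paired t-test on the differences, two-sided).
t = d̄/(s_d/√n) = -71.52/(207.5/√39) = -2.1525
df = n − 1 = 38
Two-sided p-value ≈ 0.038
Since p ≈ 0.038 > α = 0.01, fail to reject H0; the evidence is not statistically significant.

t = -2.1525; fail to reject H0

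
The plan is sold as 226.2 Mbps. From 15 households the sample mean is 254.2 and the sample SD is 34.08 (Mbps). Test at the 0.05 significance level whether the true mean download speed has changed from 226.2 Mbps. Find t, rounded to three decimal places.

3.182

H0: μ = 226.2; H1: μ ≠ 226.2 (one-sample t-test, two-sided).
t = (x̄ − μ₀)/(s/√n) = (254.2 − 226.2)/(34.08/√15) = 3.182
df = n − 1 = 14
Two-sided p-value ≈ 0.007
Since p ≈ 0.007 < α = 0.05, reject H0; the data support H1.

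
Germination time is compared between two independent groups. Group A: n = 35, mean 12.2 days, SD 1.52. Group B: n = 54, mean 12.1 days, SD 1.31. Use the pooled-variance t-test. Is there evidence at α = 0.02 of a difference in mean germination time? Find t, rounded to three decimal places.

0.330

Let group 1 = group A, group 2 = group B. H0: μ_1 = μ_2; H1: μ_1 ≠ μ_2 (two-sample pooled-variance t-test, two-sided).
s_p² = [(35−1)·1.52² + (54−1)·1.31²]/(35+54−2) = 1.94836
t = (12.2 − 12.1)/√[1.94836·(1/35 + 1/54)] = 0.330
df = n₁ + n₂ − 2 = 87
Two-sided p-value ≈ 0.7421
Since p ≈ 0.7421 > α = 0.02, fail to reject H0; the evidence is not statistically significant.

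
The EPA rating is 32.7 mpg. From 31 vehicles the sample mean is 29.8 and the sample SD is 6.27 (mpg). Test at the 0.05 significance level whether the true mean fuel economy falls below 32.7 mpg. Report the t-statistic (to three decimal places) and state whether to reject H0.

H0: μ = 32.7; H1: μ < 32.7 (one-sample t-test, left-tailed).
t = (x̄ − μ₀)/(s/√n) = (29.8 − 32.7)/(6.27/√31) = -2.575
df = n − 1 = 30
p-value = P(T ≤ -2.575) ≈ 0.0076
Since p ≈ 0.0076 < α = 0.05, reject H0; the evidence is statistically significant.

t = -2.575; reject H0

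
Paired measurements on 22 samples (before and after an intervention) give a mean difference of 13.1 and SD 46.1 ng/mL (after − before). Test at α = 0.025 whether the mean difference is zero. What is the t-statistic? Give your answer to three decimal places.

H0: μ_d = 0; H1: μ_d ≠ 0 (paired t-test on the differences, two-sided).
t = d̄/(s_d/√n) = 13.1/(46.1/√22) = 1.333
df = n − 1 = 21
Two-sided p-value ≈ 0.1969
Since p ≈ 0.1969 > α = 0.025, fail to reject H0; the evidence is not statistically significant.

1.333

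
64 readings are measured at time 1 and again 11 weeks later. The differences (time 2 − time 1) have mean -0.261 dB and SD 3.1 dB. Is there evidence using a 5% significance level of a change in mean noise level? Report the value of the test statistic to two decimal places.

-0.67

H0: μ_d = 0; H1: μ_d ≠ 0 (paired t-test on the differences, two-sided).
t = d̄/(s_d/√n) = -0.261/(3.1/√64) = -0.67
df = n − 1 = 63
Two-sided p-value ≈ 0.503
Since p ≈ 0.503 > α = 0.05, fail to reject H0; the data do not provide sufficient evidence against H0.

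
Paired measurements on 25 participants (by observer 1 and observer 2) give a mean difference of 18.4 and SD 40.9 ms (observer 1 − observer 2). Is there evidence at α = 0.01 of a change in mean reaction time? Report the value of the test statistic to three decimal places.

H0: μ_d = 0; H1: μ_d ≠ 0 (paired t-test on the differences, two-sided).
t = d̄/(s_d/√n) = 18.4/(40.9/√25) = 2.249
df = n − 1 = 24
Two-sided p-value ≈ 0.034
Since p ≈ 0.034 > α = 0.01, fail to reject H0; the data do not provide sufficient evidence against H0.

2.249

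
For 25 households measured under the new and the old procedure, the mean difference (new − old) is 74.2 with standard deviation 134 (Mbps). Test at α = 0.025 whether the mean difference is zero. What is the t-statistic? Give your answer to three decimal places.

H0: μ_d = 0; H1: μ_d ≠ 0 (paired t-test on the differences, two-sided).
t = d̄/(s_d/√n) = 74.2/(134/√25) = 2.769
df = n − 1 = 24
Two-sided p-value ≈ 0.0107
Since p ≈ 0.0107 < α = 0.025, reject H0; the data support H1.

2.769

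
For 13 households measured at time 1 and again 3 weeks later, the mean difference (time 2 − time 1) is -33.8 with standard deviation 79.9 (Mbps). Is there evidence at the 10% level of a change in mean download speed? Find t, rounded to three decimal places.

H0: μ_d = 0; H1: μ_d ≠ 0 (paired t-test on the differences, two-sided).
t = d̄/(s_d/√n) = -33.8/(79.9/√13) = -1.525
df = n − 1 = 12
Two-sided p-value ≈ 0.153
Since p ≈ 0.153 > α = 0.1, fail to reject H0; the data do not provide sufficient evidence against H0.

-1.525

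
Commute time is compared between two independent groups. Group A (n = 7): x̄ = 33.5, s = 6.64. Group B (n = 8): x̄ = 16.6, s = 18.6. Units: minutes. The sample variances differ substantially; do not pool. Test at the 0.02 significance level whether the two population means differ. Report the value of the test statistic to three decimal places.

Let group 1 = group A, group 2 = group B. H0: μ_1 = μ_2; H1: μ_1 ≠ μ_2 (Welch's two-sample t-test, two-sided).
t = (x̄_1 − x̄_2)/√(s_1²/n_1 + s_2²/n_2) = (33.5 − 16.6)/√(6.64²/7 + 18.6²/8) = 2.401
Welch–Satterthwaite df ≈ 8.97
Two-sided p-value ≈ 0.0399
Since p ≈ 0.0399 > α = 0.02, fail to reject H0; the evidence is not statistically significant.

2.401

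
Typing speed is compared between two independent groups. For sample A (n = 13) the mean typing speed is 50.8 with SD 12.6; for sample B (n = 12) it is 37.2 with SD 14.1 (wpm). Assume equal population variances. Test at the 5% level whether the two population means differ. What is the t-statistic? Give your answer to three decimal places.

Let group 1 = sample A, group 2 = sample B. H0: μ_1 = μ_2; H1: μ_1 ≠ μ_2 (two-sample pooled-variance t-test, two-sided).
s_p² = [(13−1)·12.6² + (12−1)·14.1²]/(13+12−2) = 177.914
t = (50.8 − 37.2)/√[177.914·(1/13 + 1/12)] = 2.547
df = n₁ + n₂ − 2 = 23
Two-sided p-value ≈ 0.018
Since p ≈ 0.018 < α = 0.05, reject H0; the evidence is statistically significant.

2.547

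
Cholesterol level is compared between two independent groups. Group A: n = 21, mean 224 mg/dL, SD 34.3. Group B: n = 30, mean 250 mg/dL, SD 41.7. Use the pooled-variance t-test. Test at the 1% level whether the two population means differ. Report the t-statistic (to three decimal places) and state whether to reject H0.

t = -2.352; fail to reject H0

Let group 1 = group A, group 2 = group B. H0: μ_1 = μ_2; H1: μ_1 ≠ μ_2 (two-sample pooled-variance t-test, two-sided).
s_p² = [(21−1)·34.3² + (30−1)·41.7²]/(21+30−2) = 1509.34
t = (224 − 250)/√[1509.34·(1/21 + 1/30)] = -2.352
df = n₁ + n₂ − 2 = 49
Two-sided p-value ≈ 0.0227
Since p ≈ 0.0227 > α = 0.01, fail to reject H0; the evidence is not statistically significant.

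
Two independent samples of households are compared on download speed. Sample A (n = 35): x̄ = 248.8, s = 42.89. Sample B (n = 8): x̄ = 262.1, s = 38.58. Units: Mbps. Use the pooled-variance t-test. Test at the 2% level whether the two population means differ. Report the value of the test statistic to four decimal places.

Let group 1 = sample A, group 2 = sample B. H0: μ_1 = μ_2; H1: μ_1 ≠ μ_2 (two-sample pooled-variance t-test, two-sided).
s_p² = [(35−1)·42.89² + (8−1)·38.58²]/(35+8−2) = 1779.6
t = (248.8 − 262.1)/√[1779.6·(1/35 + 1/8)] = -0.8045
df = n₁ + n₂ − 2 = 41
Two-sided p-value ≈ 0.4257
Since p ≈ 0.4257 > α = 0.02, fail to reject H0; the evidence is not statistically significant.

-0.8045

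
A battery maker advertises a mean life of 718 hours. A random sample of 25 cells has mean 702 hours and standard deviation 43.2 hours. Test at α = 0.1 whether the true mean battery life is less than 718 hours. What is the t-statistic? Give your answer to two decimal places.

H0: μ = 718; H1: μ < 718 (one-sample t-test, left-tailed).
t = (x̄ − μ₀)/(s/√n) = (702 − 718)/(43.2/√25) = -1.85
df = n − 1 = 24
p-value = P(T ≤ -1.85) ≈ 0.0382
Since p ≈ 0.0382 < α = 0.1, reject H0; the data support H1.

-1.85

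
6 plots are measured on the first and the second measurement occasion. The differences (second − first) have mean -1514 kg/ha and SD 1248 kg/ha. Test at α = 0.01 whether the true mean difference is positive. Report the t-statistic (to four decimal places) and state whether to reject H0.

t = -2.9716; fail to reject H0

H0: μ_d = 0; H1: μ_d > 0 (paired t-test on the differences, right-tailed).
t = d̄/(s_d/√n) = -1514/(1248/√6) = -2.9716
df = n − 1 = 5
p-value = P(T ≥ -2.9716) ≈ 0.984
Since p ≈ 0.984 > α = 0.01, fail to reject H0; the data do not provide sufficient evidence against H0.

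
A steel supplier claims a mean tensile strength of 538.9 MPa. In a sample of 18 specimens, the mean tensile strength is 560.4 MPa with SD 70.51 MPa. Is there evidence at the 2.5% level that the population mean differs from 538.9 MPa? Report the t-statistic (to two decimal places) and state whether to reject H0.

t = 1.29; fail to reject H0

H0: μ = 538.9; H1: μ ≠ 538.9 (one-sample t-test, two-sided).
t = (x̄ − μ₀)/(s/√n) = (560.4 − 538.9)/(70.51/√18) = 1.29
df = n − 1 = 17
Two-sided p-value ≈ 0.213
Since p ≈ 0.213 > α = 0.025, fail to reject H0; the evidence is not statistically significant.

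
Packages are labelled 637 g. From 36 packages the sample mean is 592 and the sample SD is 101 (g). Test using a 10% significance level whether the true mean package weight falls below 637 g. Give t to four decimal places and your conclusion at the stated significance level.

H0: μ = 637; H1: μ < 637 (one-sample t-test, left-tailed).
t = (x̄ − μ₀)/(s/√n) = (592 − 637)/(101/√36) = -2.6733
df = n − 1 = 35
p-value = P(T ≤ -2.6733) ≈ 0.006
Since p ≈ 0.006 < α = 0.1, reject H0; the data support H1.

t = -2.6733; reject H0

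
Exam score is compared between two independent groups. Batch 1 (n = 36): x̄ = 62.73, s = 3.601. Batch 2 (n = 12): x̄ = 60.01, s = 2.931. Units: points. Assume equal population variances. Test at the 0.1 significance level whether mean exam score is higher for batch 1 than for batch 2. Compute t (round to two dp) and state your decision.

t = 2.36; reject H0

Let group 1 = batch 1, group 2 = batch 2. H0: μ_1 = μ_2; H1: μ_1 > μ_2 (two-sample pooled-variance t-test, right-tailed).
s_p² = [(36−1)·3.601² + (12−1)·2.931²]/(36+12−2) = 11.9207
t = (62.73 − 60.01)/√[11.9207·(1/36 + 1/12)] = 2.36
df = n₁ + n₂ − 2 = 46
p-value = P(T ≥ 2.36) ≈ 0.011
Since p ≈ 0.011 < α = 0.1, reject H0; the data support H1.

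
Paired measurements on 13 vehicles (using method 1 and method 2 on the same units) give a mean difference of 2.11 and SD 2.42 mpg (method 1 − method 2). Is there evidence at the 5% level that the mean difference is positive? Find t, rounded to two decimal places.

H0: μ_d = 0; H1: μ_d > 0 (paired t-test on the differences, right-tailed).
t = d̄/(s_d/√n) = 2.11/(2.42/√13) = 3.14
df = n − 1 = 12
p-value = P(T ≥ 3.14) ≈ 0.0042
Since p ≈ 0.0042 < α = 0.05, reject H0; the evidence is statistically significant.

3.14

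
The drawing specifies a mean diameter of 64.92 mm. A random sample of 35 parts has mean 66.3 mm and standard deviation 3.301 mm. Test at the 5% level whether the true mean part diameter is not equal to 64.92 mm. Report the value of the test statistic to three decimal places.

2.473

H0: μ = 64.92; H1: μ ≠ 64.92 (one-sample t-test, two-sided).
t = (x̄ − μ₀)/(s/√n) = (66.3 − 64.92)/(3.301/√35) = 2.473
df = n − 1 = 34
Two-sided p-value ≈ 0.0185
Since p ≈ 0.0185 < α = 0.05, reject H0; the data support H1.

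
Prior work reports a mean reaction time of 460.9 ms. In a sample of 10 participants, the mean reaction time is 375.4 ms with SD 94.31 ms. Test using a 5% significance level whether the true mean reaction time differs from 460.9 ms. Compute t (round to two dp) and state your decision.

t = -2.87; reject H0

H0: μ = 460.9; H1: μ ≠ 460.9 (one-sample t-test, two-sided).
t = (x̄ − μ₀)/(s/√n) = (375.4 − 460.9)/(94.31/√10) = -2.87
df = n − 1 = 9
Two-sided p-value ≈ 0.0186
Since p ≈ 0.0186 < α = 0.05, reject H0; the data support H1.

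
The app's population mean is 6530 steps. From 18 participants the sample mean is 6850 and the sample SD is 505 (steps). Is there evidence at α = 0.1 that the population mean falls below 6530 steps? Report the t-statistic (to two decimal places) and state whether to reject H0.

H0: μ = 6530; H1: μ < 6530 (one-sample t-test, left-tailed).
t = (x̄ − μ₀)/(s/√n) = (6850 − 6530)/(505/√18) = 2.69
df = n − 1 = 17
p-value = P(T ≤ 2.69) ≈ 0.992
Since p ≈ 0.992 > α = 0.1, fail to reject H0; the evidence is not statistically significant.

t = 2.69; fail to reject H0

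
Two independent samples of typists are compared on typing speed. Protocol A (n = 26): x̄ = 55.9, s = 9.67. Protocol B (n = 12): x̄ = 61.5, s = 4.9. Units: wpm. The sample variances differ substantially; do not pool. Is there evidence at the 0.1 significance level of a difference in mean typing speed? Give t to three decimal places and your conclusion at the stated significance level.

t = -2.367; reject H0

Let group 1 = protocol A, group 2 = protocol B. H0: μ_1 = μ_2; H1: μ_1 ≠ μ_2 (Welch's two-sample t-test, two-sided).
t = (x̄_1 − x̄_2)/√(s_1²/n_1 + s_2²/n_2) = (55.9 − 61.5)/√(9.67²/26 + 4.9²/12) = -2.367
Welch–Satterthwaite df ≈ 35.55
Two-sided p-value ≈ 0.024
Since p ≈ 0.024 < α = 0.1, reject H0; the evidence is statistically significant.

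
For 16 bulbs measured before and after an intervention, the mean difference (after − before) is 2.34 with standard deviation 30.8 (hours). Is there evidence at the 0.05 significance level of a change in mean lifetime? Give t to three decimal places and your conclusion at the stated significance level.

H0: μ_d = 0; H1: μ_d ≠ 0 (paired t-test on the differences, two-sided).
t = d̄/(s_d/√n) = 2.34/(30.8/√16) = 0.304
df = n − 1 = 15
Two-sided p-value ≈ 0.765
Since p ≈ 0.765 > α = 0.05, fail to reject H0; the evidence is not statistically significant.

t = 0.304; fail to reject H0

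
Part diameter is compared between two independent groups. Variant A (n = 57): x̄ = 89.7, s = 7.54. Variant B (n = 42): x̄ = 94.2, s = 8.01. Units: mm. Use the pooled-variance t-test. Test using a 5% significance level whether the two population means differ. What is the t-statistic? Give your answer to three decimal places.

-2.858

Let group 1 = variant A, group 2 = variant B. H0: μ_1 = μ_2; H1: μ_1 ≠ μ_2 (two-sample pooled-variance t-test, two-sided).
s_p² = [(57−1)·7.54² + (42−1)·8.01²]/(57+42−2) = 59.9408
t = (89.7 − 94.2)/√[59.9408·(1/57 + 1/42)] = -2.858
df = n₁ + n₂ − 2 = 97
Two-sided p-value ≈ 0.005
Since p ≈ 0.005 < α = 0.05, reject H0; the evidence is statistically significant.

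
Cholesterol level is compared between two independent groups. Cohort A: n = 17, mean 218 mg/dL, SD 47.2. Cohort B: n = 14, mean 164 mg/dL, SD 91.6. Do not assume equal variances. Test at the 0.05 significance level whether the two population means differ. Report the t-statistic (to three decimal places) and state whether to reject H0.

Let group 1 = cohort A, group 2 = cohort B. H0: μ_1 = μ_2; H1: μ_1 ≠ μ_2 (Welch's two-sample t-test, two-sided).
t = (x̄_1 − x̄_2)/√(s_1²/n_1 + s_2²/n_2) = (218 − 164)/√(47.2²/17 + 91.6²/14) = 1.998
Welch–Satterthwaite df ≈ 18.58
Two-sided p-value ≈ 0.0606
Since p ≈ 0.0606 > α = 0.05, fail to reject H0; the evidence is not statistically significant.

t = 1.998; fail to reject H0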